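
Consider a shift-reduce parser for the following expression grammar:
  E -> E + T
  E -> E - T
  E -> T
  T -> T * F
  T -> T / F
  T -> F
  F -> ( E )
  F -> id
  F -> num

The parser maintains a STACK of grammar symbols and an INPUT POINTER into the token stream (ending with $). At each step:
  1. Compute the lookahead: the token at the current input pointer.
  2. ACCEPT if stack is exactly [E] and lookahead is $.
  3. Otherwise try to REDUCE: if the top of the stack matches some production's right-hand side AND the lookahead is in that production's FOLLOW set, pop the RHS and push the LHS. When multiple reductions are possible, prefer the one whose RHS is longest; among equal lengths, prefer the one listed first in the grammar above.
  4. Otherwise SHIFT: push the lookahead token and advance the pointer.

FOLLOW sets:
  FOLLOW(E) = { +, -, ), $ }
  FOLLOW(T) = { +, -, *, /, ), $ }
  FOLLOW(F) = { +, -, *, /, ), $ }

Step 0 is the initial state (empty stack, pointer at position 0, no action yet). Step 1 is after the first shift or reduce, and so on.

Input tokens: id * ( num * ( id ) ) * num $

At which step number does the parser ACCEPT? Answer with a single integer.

Step 1: shift id. Stack=[id] ptr=1 lookahead=* remaining=[* ( num * ( id ) ) * num $]
Step 2: reduce F->id. Stack=[F] ptr=1 lookahead=* remaining=[* ( num * ( id ) ) * num $]
Step 3: reduce T->F. Stack=[T] ptr=1 lookahead=* remaining=[* ( num * ( id ) ) * num $]
Step 4: shift *. Stack=[T *] ptr=2 lookahead=( remaining=[( num * ( id ) ) * num $]
Step 5: shift (. Stack=[T * (] ptr=3 lookahead=num remaining=[num * ( id ) ) * num $]
Step 6: shift num. Stack=[T * ( num] ptr=4 lookahead=* remaining=[* ( id ) ) * num $]
Step 7: reduce F->num. Stack=[T * ( F] ptr=4 lookahead=* remaining=[* ( id ) ) * num $]
Step 8: reduce T->F. Stack=[T * ( T] ptr=4 lookahead=* remaining=[* ( id ) ) * num $]
Step 9: shift *. Stack=[T * ( T *] ptr=5 lookahead=( remaining=[( id ) ) * num $]
Step 10: shift (. Stack=[T * ( T * (] ptr=6 lookahead=id remaining=[id ) ) * num $]
Step 11: shift id. Stack=[T * ( T * ( id] ptr=7 lookahead=) remaining=[) ) * num $]
Step 12: reduce F->id. Stack=[T * ( T * ( F] ptr=7 lookahead=) remaining=[) ) * num $]
Step 13: reduce T->F. Stack=[T * ( T * ( T] ptr=7 lookahead=) remaining=[) ) * num $]
Step 14: reduce E->T. Stack=[T * ( T * ( E] ptr=7 lookahead=) remaining=[) ) * num $]
Step 15: shift ). Stack=[T * ( T * ( E )] ptr=8 lookahead=) remaining=[) * num $]
Step 16: reduce F->( E ). Stack=[T * ( T * F] ptr=8 lookahead=) remaining=[) * num $]
Step 17: reduce T->T * F. Stack=[T * ( T] ptr=8 lookahead=) remaining=[) * num $]
Step 18: reduce E->T. Stack=[T * ( E] ptr=8 lookahead=) remaining=[) * num $]
Step 19: shift ). Stack=[T * ( E )] ptr=9 lookahead=* remaining=[* num $]
Step 20: reduce F->( E ). Stack=[T * F] ptr=9 lookahead=* remaining=[* num $]
Step 21: reduce T->T * F. Stack=[T] ptr=9 lookahead=* remaining=[* num $]
Step 22: shift *. Stack=[T *] ptr=10 lookahead=num remaining=[num $]
Step 23: shift num. Stack=[T * num] ptr=11 lookahead=$ remaining=[$]
Step 24: reduce F->num. Stack=[T * F] ptr=11 lookahead=$ remaining=[$]
Step 25: reduce T->T * F. Stack=[T] ptr=11 lookahead=$ remaining=[$]
Step 26: reduce E->T. Stack=[E] ptr=11 lookahead=$ remaining=[$]
Step 27: accept. Stack=[E] ptr=11 lookahead=$ remaining=[$]

Answer: 27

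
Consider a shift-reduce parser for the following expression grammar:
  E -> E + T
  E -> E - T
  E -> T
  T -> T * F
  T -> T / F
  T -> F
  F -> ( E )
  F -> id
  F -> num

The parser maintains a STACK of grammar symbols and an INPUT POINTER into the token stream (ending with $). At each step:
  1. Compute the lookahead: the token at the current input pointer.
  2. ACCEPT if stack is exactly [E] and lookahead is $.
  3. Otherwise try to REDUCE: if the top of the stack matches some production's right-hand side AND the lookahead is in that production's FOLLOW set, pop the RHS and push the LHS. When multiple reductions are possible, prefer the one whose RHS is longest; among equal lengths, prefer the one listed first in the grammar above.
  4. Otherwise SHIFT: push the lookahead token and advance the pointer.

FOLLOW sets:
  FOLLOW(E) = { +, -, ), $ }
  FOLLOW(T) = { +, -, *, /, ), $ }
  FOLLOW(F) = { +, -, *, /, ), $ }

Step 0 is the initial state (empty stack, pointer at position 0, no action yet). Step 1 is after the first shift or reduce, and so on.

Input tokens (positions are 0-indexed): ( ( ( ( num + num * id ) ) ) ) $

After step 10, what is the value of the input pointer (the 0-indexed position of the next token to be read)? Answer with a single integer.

Answer: 7

Derivation:
Step 1: shift (. Stack=[(] ptr=1 lookahead=( remaining=[( ( ( num + num * id ) ) ) ) $]
Step 2: shift (. Stack=[( (] ptr=2 lookahead=( remaining=[( ( num + num * id ) ) ) ) $]
Step 3: shift (. Stack=[( ( (] ptr=3 lookahead=( remaining=[( num + num * id ) ) ) ) $]
Step 4: shift (. Stack=[( ( ( (] ptr=4 lookahead=num remaining=[num + num * id ) ) ) ) $]
Step 5: shift num. Stack=[( ( ( ( num] ptr=5 lookahead=+ remaining=[+ num * id ) ) ) ) $]
Step 6: reduce F->num. Stack=[( ( ( ( F] ptr=5 lookahead=+ remaining=[+ num * id ) ) ) ) $]
Step 7: reduce T->F. Stack=[( ( ( ( T] ptr=5 lookahead=+ remaining=[+ num * id ) ) ) ) $]
Step 8: reduce E->T. Stack=[( ( ( ( E] ptr=5 lookahead=+ remaining=[+ num * id ) ) ) ) $]
Step 9: shift +. Stack=[( ( ( ( E +] ptr=6 lookahead=num remaining=[num * id ) ) ) ) $]
Step 10: shift num. Stack=[( ( ( ( E + num] ptr=7 lookahead=* remaining=[* id ) ) ) ) $]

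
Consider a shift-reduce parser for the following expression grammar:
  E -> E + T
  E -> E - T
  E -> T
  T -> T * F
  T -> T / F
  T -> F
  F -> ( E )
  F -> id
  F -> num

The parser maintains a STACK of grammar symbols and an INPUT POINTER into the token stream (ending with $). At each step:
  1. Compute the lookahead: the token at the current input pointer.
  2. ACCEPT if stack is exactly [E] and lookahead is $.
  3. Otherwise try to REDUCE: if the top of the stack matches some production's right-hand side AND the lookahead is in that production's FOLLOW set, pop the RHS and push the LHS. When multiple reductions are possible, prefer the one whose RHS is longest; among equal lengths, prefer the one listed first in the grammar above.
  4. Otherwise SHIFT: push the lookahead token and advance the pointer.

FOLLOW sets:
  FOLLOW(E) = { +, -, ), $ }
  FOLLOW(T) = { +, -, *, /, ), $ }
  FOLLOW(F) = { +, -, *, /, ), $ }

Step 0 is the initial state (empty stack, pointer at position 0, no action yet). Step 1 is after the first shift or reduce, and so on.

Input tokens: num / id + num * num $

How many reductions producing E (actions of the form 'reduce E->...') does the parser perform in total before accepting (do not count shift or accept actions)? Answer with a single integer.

Step 1: shift num. Stack=[num] ptr=1 lookahead=/ remaining=[/ id + num * num $]
Step 2: reduce F->num. Stack=[F] ptr=1 lookahead=/ remaining=[/ id + num * num $]
Step 3: reduce T->F. Stack=[T] ptr=1 lookahead=/ remaining=[/ id + num * num $]
Step 4: shift /. Stack=[T /] ptr=2 lookahead=id remaining=[id + num * num $]
Step 5: shift id. Stack=[T / id] ptr=3 lookahead=+ remaining=[+ num * num $]
Step 6: reduce F->id. Stack=[T / F] ptr=3 lookahead=+ remaining=[+ num * num $]
Step 7: reduce T->T / F. Stack=[T] ptr=3 lookahead=+ remaining=[+ num * num $]
Step 8: reduce E->T. Stack=[E] ptr=3 lookahead=+ remaining=[+ num * num $]
Step 9: shift +. Stack=[E +] ptr=4 lookahead=num remaining=[num * num $]
Step 10: shift num. Stack=[E + num] ptr=5 lookahead=* remaining=[* num $]
Step 11: reduce F->num. Stack=[E + F] ptr=5 lookahead=* remaining=[* num $]
Step 12: reduce T->F. Stack=[E + T] ptr=5 lookahead=* remaining=[* num $]
Step 13: shift *. Stack=[E + T *] ptr=6 lookahead=num remaining=[num $]
Step 14: shift num. Stack=[E + T * num] ptr=7 lookahead=$ remaining=[$]
Step 15: reduce F->num. Stack=[E + T * F] ptr=7 lookahead=$ remaining=[$]
Step 16: reduce T->T * F. Stack=[E + T] ptr=7 lookahead=$ remaining=[$]
Step 17: reduce E->E + T. Stack=[E] ptr=7 lookahead=$ remaining=[$]
Step 18: accept. Stack=[E] ptr=7 lookahead=$ remaining=[$]

Answer: 2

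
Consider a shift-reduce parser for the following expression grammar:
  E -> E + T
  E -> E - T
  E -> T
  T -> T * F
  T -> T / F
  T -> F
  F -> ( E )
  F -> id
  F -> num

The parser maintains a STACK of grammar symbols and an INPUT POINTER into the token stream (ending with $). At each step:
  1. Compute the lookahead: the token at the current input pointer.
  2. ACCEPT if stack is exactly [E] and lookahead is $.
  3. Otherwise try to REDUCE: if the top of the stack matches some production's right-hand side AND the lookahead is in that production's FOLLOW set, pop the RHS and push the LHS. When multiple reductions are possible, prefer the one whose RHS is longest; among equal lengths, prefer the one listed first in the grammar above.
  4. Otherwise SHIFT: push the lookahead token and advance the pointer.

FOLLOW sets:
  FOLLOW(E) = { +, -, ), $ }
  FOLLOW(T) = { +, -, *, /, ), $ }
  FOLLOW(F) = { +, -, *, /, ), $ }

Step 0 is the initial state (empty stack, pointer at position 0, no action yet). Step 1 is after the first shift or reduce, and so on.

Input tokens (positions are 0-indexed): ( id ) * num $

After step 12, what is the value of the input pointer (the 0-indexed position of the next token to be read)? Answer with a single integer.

Answer: 5

Derivation:
Step 1: shift (. Stack=[(] ptr=1 lookahead=id remaining=[id ) * num $]
Step 2: shift id. Stack=[( id] ptr=2 lookahead=) remaining=[) * num $]
Step 3: reduce F->id. Stack=[( F] ptr=2 lookahead=) remaining=[) * num $]
Step 4: reduce T->F. Stack=[( T] ptr=2 lookahead=) remaining=[) * num $]
Step 5: reduce E->T. Stack=[( E] ptr=2 lookahead=) remaining=[) * num $]
Step 6: shift ). Stack=[( E )] ptr=3 lookahead=* remaining=[* num $]
Step 7: reduce F->( E ). Stack=[F] ptr=3 lookahead=* remaining=[* num $]
Step 8: reduce T->F. Stack=[T] ptr=3 lookahead=* remaining=[* num $]
Step 9: shift *. Stack=[T *] ptr=4 lookahead=num remaining=[num $]
Step 10: shift num. Stack=[T * num] ptr=5 lookahead=$ remaining=[$]
Step 11: reduce F->num. Stack=[T * F] ptr=5 lookahead=$ remaining=[$]
Step 12: reduce T->T * F. Stack=[T] ptr=5 lookahead=$ remaining=[$]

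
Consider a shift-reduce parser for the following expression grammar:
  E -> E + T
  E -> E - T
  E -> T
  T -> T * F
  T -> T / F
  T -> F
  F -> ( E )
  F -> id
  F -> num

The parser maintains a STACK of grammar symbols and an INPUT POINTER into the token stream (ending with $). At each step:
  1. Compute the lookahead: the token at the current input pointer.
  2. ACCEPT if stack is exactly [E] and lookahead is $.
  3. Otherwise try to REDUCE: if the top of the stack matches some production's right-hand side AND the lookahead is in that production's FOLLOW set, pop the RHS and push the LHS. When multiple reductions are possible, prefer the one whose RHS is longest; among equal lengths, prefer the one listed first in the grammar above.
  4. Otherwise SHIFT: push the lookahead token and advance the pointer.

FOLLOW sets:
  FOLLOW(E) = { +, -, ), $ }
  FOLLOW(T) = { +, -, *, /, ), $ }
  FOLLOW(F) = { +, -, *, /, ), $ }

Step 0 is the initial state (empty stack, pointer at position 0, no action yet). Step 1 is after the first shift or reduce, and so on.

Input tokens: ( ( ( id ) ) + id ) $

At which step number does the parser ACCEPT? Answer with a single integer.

Answer: 25

Derivation:
Step 1: shift (. Stack=[(] ptr=1 lookahead=( remaining=[( ( id ) ) + id ) $]
Step 2: shift (. Stack=[( (] ptr=2 lookahead=( remaining=[( id ) ) + id ) $]
Step 3: shift (. Stack=[( ( (] ptr=3 lookahead=id remaining=[id ) ) + id ) $]
Step 4: shift id. Stack=[( ( ( id] ptr=4 lookahead=) remaining=[) ) + id ) $]
Step 5: reduce F->id. Stack=[( ( ( F] ptr=4 lookahead=) remaining=[) ) + id ) $]
Step 6: reduce T->F. Stack=[( ( ( T] ptr=4 lookahead=) remaining=[) ) + id ) $]
Step 7: reduce E->T. Stack=[( ( ( E] ptr=4 lookahead=) remaining=[) ) + id ) $]
Step 8: shift ). Stack=[( ( ( E )] ptr=5 lookahead=) remaining=[) + id ) $]
Step 9: reduce F->( E ). Stack=[( ( F] ptr=5 lookahead=) remaining=[) + id ) $]
Step 10: reduce T->F. Stack=[( ( T] ptr=5 lookahead=) remaining=[) + id ) $]
Step 11: reduce E->T. Stack=[( ( E] ptr=5 lookahead=) remaining=[) + id ) $]
Step 12: shift ). Stack=[( ( E )] ptr=6 lookahead=+ remaining=[+ id ) $]
Step 13: reduce F->( E ). Stack=[( F] ptr=6 lookahead=+ remaining=[+ id ) $]
Step 14: reduce T->F. Stack=[( T] ptr=6 lookahead=+ remaining=[+ id ) $]
Step 15: reduce E->T. Stack=[( E] ptr=6 lookahead=+ remaining=[+ id ) $]
Step 16: shift +. Stack=[( E +] ptr=7 lookahead=id remaining=[id ) $]
Step 17: shift id. Stack=[( E + id] ptr=8 lookahead=) remaining=[) $]
Step 18: reduce F->id. Stack=[( E + F] ptr=8 lookahead=) remaining=[) $]
Step 19: reduce T->F. Stack=[( E + T] ptr=8 lookahead=) remaining=[) $]
Step 20: reduce E->E + T. Stack=[( E] ptr=8 lookahead=) remaining=[) $]
Step 21: shift ). Stack=[( E )] ptr=9 lookahead=$ remaining=[$]
Step 22: reduce F->( E ). Stack=[F] ptr=9 lookahead=$ remaining=[$]
Step 23: reduce T->F. Stack=[T] ptr=9 lookahead=$ remaining=[$]
Step 24: reduce E->T. Stack=[E] ptr=9 lookahead=$ remaining=[$]
Step 25: accept. Stack=[E] ptr=9 lookahead=$ remaining=[$]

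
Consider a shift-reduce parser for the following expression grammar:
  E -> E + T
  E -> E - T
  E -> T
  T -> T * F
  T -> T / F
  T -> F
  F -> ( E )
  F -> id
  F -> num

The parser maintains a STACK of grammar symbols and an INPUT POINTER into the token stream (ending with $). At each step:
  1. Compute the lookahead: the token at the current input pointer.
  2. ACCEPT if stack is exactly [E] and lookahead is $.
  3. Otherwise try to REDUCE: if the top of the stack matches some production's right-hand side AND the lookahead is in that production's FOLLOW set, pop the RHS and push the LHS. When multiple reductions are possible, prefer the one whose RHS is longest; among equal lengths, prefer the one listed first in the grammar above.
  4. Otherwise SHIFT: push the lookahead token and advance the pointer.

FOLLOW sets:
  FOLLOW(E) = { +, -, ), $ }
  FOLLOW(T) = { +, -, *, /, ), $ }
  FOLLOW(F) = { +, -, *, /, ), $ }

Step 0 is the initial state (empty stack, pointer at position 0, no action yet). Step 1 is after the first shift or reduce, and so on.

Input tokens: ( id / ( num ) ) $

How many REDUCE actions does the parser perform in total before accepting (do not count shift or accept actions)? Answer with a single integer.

Answer: 11

Derivation:
Step 1: shift (. Stack=[(] ptr=1 lookahead=id remaining=[id / ( num ) ) $]
Step 2: shift id. Stack=[( id] ptr=2 lookahead=/ remaining=[/ ( num ) ) $]
Step 3: reduce F->id. Stack=[( F] ptr=2 lookahead=/ remaining=[/ ( num ) ) $]
Step 4: reduce T->F. Stack=[( T] ptr=2 lookahead=/ remaining=[/ ( num ) ) $]
Step 5: shift /. Stack=[( T /] ptr=3 lookahead=( remaining=[( num ) ) $]
Step 6: shift (. Stack=[( T / (] ptr=4 lookahead=num remaining=[num ) ) $]
Step 7: shift num. Stack=[( T / ( num] ptr=5 lookahead=) remaining=[) ) $]
Step 8: reduce F->num. Stack=[( T / ( F] ptr=5 lookahead=) remaining=[) ) $]
Step 9: reduce T->F. Stack=[( T / ( T] ptr=5 lookahead=) remaining=[) ) $]
Step 10: reduce E->T. Stack=[( T / ( E] ptr=5 lookahead=) remaining=[) ) $]
Step 11: shift ). Stack=[( T / ( E )] ptr=6 lookahead=) remaining=[) $]
Step 12: reduce F->( E ). Stack=[( T / F] ptr=6 lookahead=) remaining=[) $]
Step 13: reduce T->T / F. Stack=[( T] ptr=6 lookahead=) remaining=[) $]
Step 14: reduce E->T. Stack=[( E] ptr=6 lookahead=) remaining=[) $]
Step 15: shift ). Stack=[( E )] ptr=7 lookahead=$ remaining=[$]
Step 16: reduce F->( E ). Stack=[F] ptr=7 lookahead=$ remaining=[$]
Step 17: reduce T->F. Stack=[T] ptr=7 lookahead=$ remaining=[$]
Step 18: reduce E->T. Stack=[E] ptr=7 lookahead=$ remaining=[$]
Step 19: accept. Stack=[E] ptr=7 lookahead=$ remaining=[$]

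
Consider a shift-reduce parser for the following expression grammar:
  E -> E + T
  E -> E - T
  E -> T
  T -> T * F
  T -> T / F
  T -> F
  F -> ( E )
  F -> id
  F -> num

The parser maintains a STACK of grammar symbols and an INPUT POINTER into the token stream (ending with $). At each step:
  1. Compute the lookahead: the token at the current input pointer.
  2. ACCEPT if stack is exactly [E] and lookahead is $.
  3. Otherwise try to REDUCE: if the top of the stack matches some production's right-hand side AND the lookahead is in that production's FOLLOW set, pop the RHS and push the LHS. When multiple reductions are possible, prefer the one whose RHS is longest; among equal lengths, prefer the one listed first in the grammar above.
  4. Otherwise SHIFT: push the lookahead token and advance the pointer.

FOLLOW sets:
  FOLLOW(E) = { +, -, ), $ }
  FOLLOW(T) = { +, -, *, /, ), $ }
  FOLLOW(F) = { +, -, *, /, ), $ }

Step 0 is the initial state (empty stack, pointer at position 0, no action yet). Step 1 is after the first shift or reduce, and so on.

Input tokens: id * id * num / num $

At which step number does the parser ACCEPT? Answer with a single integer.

Answer: 17

Derivation:
Step 1: shift id. Stack=[id] ptr=1 lookahead=* remaining=[* id * num / num $]
Step 2: reduce F->id. Stack=[F] ptr=1 lookahead=* remaining=[* id * num / num $]
Step 3: reduce T->F. Stack=[T] ptr=1 lookahead=* remaining=[* id * num / num $]
Step 4: shift *. Stack=[T *] ptr=2 lookahead=id remaining=[id * num / num $]
Step 5: shift id. Stack=[T * id] ptr=3 lookahead=* remaining=[* num / num $]
Step 6: reduce F->id. Stack=[T * F] ptr=3 lookahead=* remaining=[* num / num $]
Step 7: reduce T->T * F. Stack=[T] ptr=3 lookahead=* remaining=[* num / num $]
Step 8: shift *. Stack=[T *] ptr=4 lookahead=num remaining=[num / num $]
Step 9: shift num. Stack=[T * num] ptr=5 lookahead=/ remaining=[/ num $]
Step 10: reduce F->num. Stack=[T * F] ptr=5 lookahead=/ remaining=[/ num $]
Step 11: reduce T->T * F. Stack=[T] ptr=5 lookahead=/ remaining=[/ num $]
Step 12: shift /. Stack=[T /] ptr=6 lookahead=num remaining=[num $]
Step 13: shift num. Stack=[T / num] ptr=7 lookahead=$ remaining=[$]
Step 14: reduce F->num. Stack=[T / F] ptr=7 lookahead=$ remaining=[$]
Step 15: reduce T->T / F. Stack=[T] ptr=7 lookahead=$ remaining=[$]
Step 16: reduce E->T. Stack=[E] ptr=7 lookahead=$ remaining=[$]
Step 17: accept. Stack=[E] ptr=7 lookahead=$ remaining=[$]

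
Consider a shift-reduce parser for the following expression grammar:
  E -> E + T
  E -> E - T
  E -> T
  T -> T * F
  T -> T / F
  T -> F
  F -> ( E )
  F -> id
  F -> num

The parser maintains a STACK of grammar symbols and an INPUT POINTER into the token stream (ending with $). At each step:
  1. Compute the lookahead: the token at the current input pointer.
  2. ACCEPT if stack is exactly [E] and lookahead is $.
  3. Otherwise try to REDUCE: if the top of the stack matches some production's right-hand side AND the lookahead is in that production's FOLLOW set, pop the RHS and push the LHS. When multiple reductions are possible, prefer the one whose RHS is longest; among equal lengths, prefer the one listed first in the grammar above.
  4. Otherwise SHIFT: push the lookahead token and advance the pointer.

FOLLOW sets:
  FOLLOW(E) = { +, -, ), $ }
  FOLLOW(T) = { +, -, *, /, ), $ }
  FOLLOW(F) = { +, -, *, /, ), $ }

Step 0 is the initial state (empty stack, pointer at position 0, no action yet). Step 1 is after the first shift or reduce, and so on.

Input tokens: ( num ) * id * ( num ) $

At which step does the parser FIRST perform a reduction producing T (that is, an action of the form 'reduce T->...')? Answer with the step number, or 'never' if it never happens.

Answer: 4

Derivation:
Step 1: shift (. Stack=[(] ptr=1 lookahead=num remaining=[num ) * id * ( num ) $]
Step 2: shift num. Stack=[( num] ptr=2 lookahead=) remaining=[) * id * ( num ) $]
Step 3: reduce F->num. Stack=[( F] ptr=2 lookahead=) remaining=[) * id * ( num ) $]
Step 4: reduce T->F. Stack=[( T] ptr=2 lookahead=) remaining=[) * id * ( num ) $]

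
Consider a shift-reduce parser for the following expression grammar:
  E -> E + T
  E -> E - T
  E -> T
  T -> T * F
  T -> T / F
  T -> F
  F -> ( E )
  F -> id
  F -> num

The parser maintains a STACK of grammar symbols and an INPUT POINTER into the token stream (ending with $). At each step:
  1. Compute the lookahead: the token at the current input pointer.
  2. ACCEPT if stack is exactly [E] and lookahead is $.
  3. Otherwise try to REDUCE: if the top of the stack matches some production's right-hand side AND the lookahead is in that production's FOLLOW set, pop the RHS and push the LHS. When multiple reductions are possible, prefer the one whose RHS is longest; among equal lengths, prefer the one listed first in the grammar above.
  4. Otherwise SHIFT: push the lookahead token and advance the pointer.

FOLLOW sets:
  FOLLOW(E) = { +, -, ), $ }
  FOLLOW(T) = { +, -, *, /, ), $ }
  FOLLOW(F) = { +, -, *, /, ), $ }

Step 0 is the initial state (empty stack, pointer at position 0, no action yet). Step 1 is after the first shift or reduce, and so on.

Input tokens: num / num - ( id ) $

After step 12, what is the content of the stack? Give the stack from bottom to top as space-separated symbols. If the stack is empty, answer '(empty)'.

Answer: E - ( F

Derivation:
Step 1: shift num. Stack=[num] ptr=1 lookahead=/ remaining=[/ num - ( id ) $]
Step 2: reduce F->num. Stack=[F] ptr=1 lookahead=/ remaining=[/ num - ( id ) $]
Step 3: reduce T->F. Stack=[T] ptr=1 lookahead=/ remaining=[/ num - ( id ) $]
Step 4: shift /. Stack=[T /] ptr=2 lookahead=num remaining=[num - ( id ) $]
Step 5: shift num. Stack=[T / num] ptr=3 lookahead=- remaining=[- ( id ) $]
Step 6: reduce F->num. Stack=[T / F] ptr=3 lookahead=- remaining=[- ( id ) $]
Step 7: reduce T->T / F. Stack=[T] ptr=3 lookahead=- remaining=[- ( id ) $]
Step 8: reduce E->T. Stack=[E] ptr=3 lookahead=- remaining=[- ( id ) $]
Step 9: shift -. Stack=[E -] ptr=4 lookahead=( remaining=[( id ) $]
Step 10: shift (. Stack=[E - (] ptr=5 lookahead=id remaining=[id ) $]
Step 11: shift id. Stack=[E - ( id] ptr=6 lookahead=) remaining=[) $]
Step 12: reduce F->id. Stack=[E - ( F] ptr=6 lookahead=) remaining=[) $]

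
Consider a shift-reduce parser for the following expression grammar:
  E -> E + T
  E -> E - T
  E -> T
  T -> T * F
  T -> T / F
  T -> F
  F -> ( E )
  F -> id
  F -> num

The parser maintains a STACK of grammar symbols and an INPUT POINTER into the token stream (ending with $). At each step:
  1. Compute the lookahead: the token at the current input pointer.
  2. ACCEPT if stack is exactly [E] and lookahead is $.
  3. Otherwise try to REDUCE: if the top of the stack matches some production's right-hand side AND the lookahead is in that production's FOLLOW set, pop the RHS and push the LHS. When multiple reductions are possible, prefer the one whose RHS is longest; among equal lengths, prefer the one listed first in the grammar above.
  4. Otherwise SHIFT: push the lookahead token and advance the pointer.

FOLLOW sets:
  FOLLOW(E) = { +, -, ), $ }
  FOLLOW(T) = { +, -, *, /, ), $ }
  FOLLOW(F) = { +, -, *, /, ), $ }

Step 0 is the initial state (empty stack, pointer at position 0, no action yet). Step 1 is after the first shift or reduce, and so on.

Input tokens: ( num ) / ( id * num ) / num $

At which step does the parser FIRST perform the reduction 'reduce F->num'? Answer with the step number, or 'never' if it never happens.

Answer: 3

Derivation:
Step 1: shift (. Stack=[(] ptr=1 lookahead=num remaining=[num ) / ( id * num ) / num $]
Step 2: shift num. Stack=[( num] ptr=2 lookahead=) remaining=[) / ( id * num ) / num $]
Step 3: reduce F->num. Stack=[( F] ptr=2 lookahead=) remaining=[) / ( id * num ) / num $]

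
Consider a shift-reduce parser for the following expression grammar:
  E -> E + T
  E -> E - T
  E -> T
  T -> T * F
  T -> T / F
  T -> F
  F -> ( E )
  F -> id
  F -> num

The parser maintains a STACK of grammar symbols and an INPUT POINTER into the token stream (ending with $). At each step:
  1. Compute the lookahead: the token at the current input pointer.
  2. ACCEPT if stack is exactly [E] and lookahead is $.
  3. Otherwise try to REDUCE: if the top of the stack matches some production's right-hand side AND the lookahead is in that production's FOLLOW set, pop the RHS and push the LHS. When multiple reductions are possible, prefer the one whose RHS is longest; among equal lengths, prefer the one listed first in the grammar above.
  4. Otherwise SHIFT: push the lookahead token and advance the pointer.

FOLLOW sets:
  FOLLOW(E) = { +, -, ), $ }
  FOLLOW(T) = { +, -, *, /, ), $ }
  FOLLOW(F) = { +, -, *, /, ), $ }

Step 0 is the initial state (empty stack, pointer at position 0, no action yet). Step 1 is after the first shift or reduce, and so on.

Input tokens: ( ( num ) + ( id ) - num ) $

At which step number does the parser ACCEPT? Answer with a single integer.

Answer: 30

Derivation:
Step 1: shift (. Stack=[(] ptr=1 lookahead=( remaining=[( num ) + ( id ) - num ) $]
Step 2: shift (. Stack=[( (] ptr=2 lookahead=num remaining=[num ) + ( id ) - num ) $]
Step 3: shift num. Stack=[( ( num] ptr=3 lookahead=) remaining=[) + ( id ) - num ) $]
Step 4: reduce F->num. Stack=[( ( F] ptr=3 lookahead=) remaining=[) + ( id ) - num ) $]
Step 5: reduce T->F. Stack=[( ( T] ptr=3 lookahead=) remaining=[) + ( id ) - num ) $]
Step 6: reduce E->T. Stack=[( ( E] ptr=3 lookahead=) remaining=[) + ( id ) - num ) $]
Step 7: shift ). Stack=[( ( E )] ptr=4 lookahead=+ remaining=[+ ( id ) - num ) $]
Step 8: reduce F->( E ). Stack=[( F] ptr=4 lookahead=+ remaining=[+ ( id ) - num ) $]
Step 9: reduce T->F. Stack=[( T] ptr=4 lookahead=+ remaining=[+ ( id ) - num ) $]
Step 10: reduce E->T. Stack=[( E] ptr=4 lookahead=+ remaining=[+ ( id ) - num ) $]
Step 11: shift +. Stack=[( E +] ptr=5 lookahead=( remaining=[( id ) - num ) $]
Step 12: shift (. Stack=[( E + (] ptr=6 lookahead=id remaining=[id ) - num ) $]
Step 13: shift id. Stack=[( E + ( id] ptr=7 lookahead=) remaining=[) - num ) $]
Step 14: reduce F->id. Stack=[( E + ( F] ptr=7 lookahead=) remaining=[) - num ) $]
Step 15: reduce T->F. Stack=[( E + ( T] ptr=7 lookahead=) remaining=[) - num ) $]
Step 16: reduce E->T. Stack=[( E + ( E] ptr=7 lookahead=) remaining=[) - num ) $]
Step 17: shift ). Stack=[( E + ( E )] ptr=8 lookahead=- remaining=[- num ) $]
Step 18: reduce F->( E ). Stack=[( E + F] ptr=8 lookahead=- remaining=[- num ) $]
Step 19: reduce T->F. Stack=[( E + T] ptr=8 lookahead=- remaining=[- num ) $]
Step 20: reduce E->E + T. Stack=[( E] ptr=8 lookahead=- remaining=[- num ) $]
Step 21: shift -. Stack=[( E -] ptr=9 lookahead=num remaining=[num ) $]
Step 22: shift num. Stack=[( E - num] ptr=10 lookahead=) remaining=[) $]
Step 23: reduce F->num. Stack=[( E - F] ptr=10 lookahead=) remaining=[) $]
Step 24: reduce T->F. Stack=[( E - T] ptr=10 lookahead=) remaining=[) $]
Step 25: reduce E->E - T. Stack=[( E] ptr=10 lookahead=) remaining=[) $]
Step 26: shift ). Stack=[( E )] ptr=11 lookahead=$ remaining=[$]
Step 27: reduce F->( E ). Stack=[F] ptr=11 lookahead=$ remaining=[$]
Step 28: reduce T->F. Stack=[T] ptr=11 lookahead=$ remaining=[$]
Step 29: reduce E->T. Stack=[E] ptr=11 lookahead=$ remaining=[$]
Step 30: accept. Stack=[E] ptr=11 lookahead=$ remaining=[$]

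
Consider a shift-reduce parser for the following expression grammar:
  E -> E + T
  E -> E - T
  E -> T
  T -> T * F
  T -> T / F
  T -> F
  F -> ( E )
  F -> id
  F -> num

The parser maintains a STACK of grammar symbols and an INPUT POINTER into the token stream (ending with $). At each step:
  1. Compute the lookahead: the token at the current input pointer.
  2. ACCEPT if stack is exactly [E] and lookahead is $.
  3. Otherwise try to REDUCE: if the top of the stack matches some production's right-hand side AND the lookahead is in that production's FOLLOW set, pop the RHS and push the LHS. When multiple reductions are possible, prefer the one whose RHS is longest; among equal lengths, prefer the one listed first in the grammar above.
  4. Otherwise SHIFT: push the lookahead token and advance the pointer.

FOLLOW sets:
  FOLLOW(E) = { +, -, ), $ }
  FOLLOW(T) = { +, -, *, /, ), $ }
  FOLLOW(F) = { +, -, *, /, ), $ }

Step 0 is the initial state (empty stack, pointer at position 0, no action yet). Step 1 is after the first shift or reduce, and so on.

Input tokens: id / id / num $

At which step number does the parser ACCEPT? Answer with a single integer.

Answer: 13

Derivation:
Step 1: shift id. Stack=[id] ptr=1 lookahead=/ remaining=[/ id / num $]
Step 2: reduce F->id. Stack=[F] ptr=1 lookahead=/ remaining=[/ id / num $]
Step 3: reduce T->F. Stack=[T] ptr=1 lookahead=/ remaining=[/ id / num $]
Step 4: shift /. Stack=[T /] ptr=2 lookahead=id remaining=[id / num $]
Step 5: shift id. Stack=[T / id] ptr=3 lookahead=/ remaining=[/ num $]
Step 6: reduce F->id. Stack=[T / F] ptr=3 lookahead=/ remaining=[/ num $]
Step 7: reduce T->T / F. Stack=[T] ptr=3 lookahead=/ remaining=[/ num $]
Step 8: shift /. Stack=[T /] ptr=4 lookahead=num remaining=[num $]
Step 9: shift num. Stack=[T / num] ptr=5 lookahead=$ remaining=[$]
Step 10: reduce F->num. Stack=[T / F] ptr=5 lookahead=$ remaining=[$]
Step 11: reduce T->T / F. Stack=[T] ptr=5 lookahead=$ remaining=[$]
Step 12: reduce E->T. Stack=[E] ptr=5 lookahead=$ remaining=[$]
Step 13: accept. Stack=[E] ptr=5 lookahead=$ remaining=[$]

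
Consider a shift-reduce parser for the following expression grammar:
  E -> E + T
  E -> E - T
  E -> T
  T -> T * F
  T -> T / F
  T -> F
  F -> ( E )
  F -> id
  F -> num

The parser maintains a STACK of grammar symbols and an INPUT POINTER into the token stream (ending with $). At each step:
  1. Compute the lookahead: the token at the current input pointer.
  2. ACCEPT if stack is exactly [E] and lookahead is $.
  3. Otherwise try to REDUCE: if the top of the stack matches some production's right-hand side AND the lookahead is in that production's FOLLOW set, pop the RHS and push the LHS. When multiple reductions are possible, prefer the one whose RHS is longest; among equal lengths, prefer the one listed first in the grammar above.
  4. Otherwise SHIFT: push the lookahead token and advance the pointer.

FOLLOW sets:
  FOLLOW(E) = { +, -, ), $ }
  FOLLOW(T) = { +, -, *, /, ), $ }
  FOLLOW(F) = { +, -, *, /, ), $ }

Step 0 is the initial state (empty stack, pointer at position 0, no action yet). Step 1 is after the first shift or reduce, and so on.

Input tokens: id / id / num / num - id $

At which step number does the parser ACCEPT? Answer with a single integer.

Answer: 22

Derivation:
Step 1: shift id. Stack=[id] ptr=1 lookahead=/ remaining=[/ id / num / num - id $]
Step 2: reduce F->id. Stack=[F] ptr=1 lookahead=/ remaining=[/ id / num / num - id $]
Step 3: reduce T->F. Stack=[T] ptr=1 lookahead=/ remaining=[/ id / num / num - id $]
Step 4: shift /. Stack=[T /] ptr=2 lookahead=id remaining=[id / num / num - id $]
Step 5: shift id. Stack=[T / id] ptr=3 lookahead=/ remaining=[/ num / num - id $]
Step 6: reduce F->id. Stack=[T / F] ptr=3 lookahead=/ remaining=[/ num / num - id $]
Step 7: reduce T->T / F. Stack=[T] ptr=3 lookahead=/ remaining=[/ num / num - id $]
Step 8: shift /. Stack=[T /] ptr=4 lookahead=num remaining=[num / num - id $]
Step 9: shift num. Stack=[T / num] ptr=5 lookahead=/ remaining=[/ num - id $]
Step 10: reduce F->num. Stack=[T / F] ptr=5 lookahead=/ remaining=[/ num - id $]
Step 11: reduce T->T / F. Stack=[T] ptr=5 lookahead=/ remaining=[/ num - id $]
Step 12: shift /. Stack=[T /] ptr=6 lookahead=num remaining=[num - id $]
Step 13: shift num. Stack=[T / num] ptr=7 lookahead=- remaining=[- id $]
Step 14: reduce F->num. Stack=[T / F] ptr=7 lookahead=- remaining=[- id $]
Step 15: reduce T->T / F. Stack=[T] ptr=7 lookahead=- remaining=[- id $]
Step 16: reduce E->T. Stack=[E] ptr=7 lookahead=- remaining=[- id $]
Step 17: shift -. Stack=[E -] ptr=8 lookahead=id remaining=[id $]
Step 18: shift id. Stack=[E - id] ptr=9 lookahead=$ remaining=[$]
Step 19: reduce F->id. Stack=[E - F] ptr=9 lookahead=$ remaining=[$]
Step 20: reduce T->F. Stack=[E - T] ptr=9 lookahead=$ remaining=[$]
Step 21: reduce E->E - T. Stack=[E] ptr=9 lookahead=$ remaining=[$]
Step 22: accept. Stack=[E] ptr=9 lookahead=$ remaining=[$]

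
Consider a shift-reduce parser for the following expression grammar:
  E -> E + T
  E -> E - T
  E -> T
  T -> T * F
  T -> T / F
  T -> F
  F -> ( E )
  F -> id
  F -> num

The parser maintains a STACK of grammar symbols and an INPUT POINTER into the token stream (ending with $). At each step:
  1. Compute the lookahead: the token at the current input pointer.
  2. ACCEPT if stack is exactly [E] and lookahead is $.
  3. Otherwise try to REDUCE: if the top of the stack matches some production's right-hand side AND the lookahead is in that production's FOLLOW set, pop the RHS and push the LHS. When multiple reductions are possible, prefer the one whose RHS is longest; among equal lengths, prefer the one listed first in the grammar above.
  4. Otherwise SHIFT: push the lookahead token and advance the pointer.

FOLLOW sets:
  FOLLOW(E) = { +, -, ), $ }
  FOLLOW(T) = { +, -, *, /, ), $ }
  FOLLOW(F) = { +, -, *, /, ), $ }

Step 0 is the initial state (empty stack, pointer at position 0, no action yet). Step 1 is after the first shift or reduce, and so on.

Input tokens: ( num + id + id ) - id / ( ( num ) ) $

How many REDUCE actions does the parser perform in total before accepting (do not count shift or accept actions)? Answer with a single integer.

Step 1: shift (. Stack=[(] ptr=1 lookahead=num remaining=[num + id + id ) - id / ( ( num ) ) $]
Step 2: shift num. Stack=[( num] ptr=2 lookahead=+ remaining=[+ id + id ) - id / ( ( num ) ) $]
Step 3: reduce F->num. Stack=[( F] ptr=2 lookahead=+ remaining=[+ id + id ) - id / ( ( num ) ) $]
Step 4: reduce T->F. Stack=[( T] ptr=2 lookahead=+ remaining=[+ id + id ) - id / ( ( num ) ) $]
Step 5: reduce E->T. Stack=[( E] ptr=2 lookahead=+ remaining=[+ id + id ) - id / ( ( num ) ) $]
Step 6: shift +. Stack=[( E +] ptr=3 lookahead=id remaining=[id + id ) - id / ( ( num ) ) $]
Step 7: shift id. Stack=[( E + id] ptr=4 lookahead=+ remaining=[+ id ) - id / ( ( num ) ) $]
Step 8: reduce F->id. Stack=[( E + F] ptr=4 lookahead=+ remaining=[+ id ) - id / ( ( num ) ) $]
Step 9: reduce T->F. Stack=[( E + T] ptr=4 lookahead=+ remaining=[+ id ) - id / ( ( num ) ) $]
Step 10: reduce E->E + T. Stack=[( E] ptr=4 lookahead=+ remaining=[+ id ) - id / ( ( num ) ) $]
Step 11: shift +. Stack=[( E +] ptr=5 lookahead=id remaining=[id ) - id / ( ( num ) ) $]
Step 12: shift id. Stack=[( E + id] ptr=6 lookahead=) remaining=[) - id / ( ( num ) ) $]
Step 13: reduce F->id. Stack=[( E + F] ptr=6 lookahead=) remaining=[) - id / ( ( num ) ) $]
Step 14: reduce T->F. Stack=[( E + T] ptr=6 lookahead=) remaining=[) - id / ( ( num ) ) $]
Step 15: reduce E->E + T. Stack=[( E] ptr=6 lookahead=) remaining=[) - id / ( ( num ) ) $]
Step 16: shift ). Stack=[( E )] ptr=7 lookahead=- remaining=[- id / ( ( num ) ) $]
Step 17: reduce F->( E ). Stack=[F] ptr=7 lookahead=- remaining=[- id / ( ( num ) ) $]
Step 18: reduce T->F. Stack=[T] ptr=7 lookahead=- remaining=[- id / ( ( num ) ) $]
Step 19: reduce E->T. Stack=[E] ptr=7 lookahead=- remaining=[- id / ( ( num ) ) $]
Step 20: shift -. Stack=[E -] ptr=8 lookahead=id remaining=[id / ( ( num ) ) $]
Step 21: shift id. Stack=[E - id] ptr=9 lookahead=/ remaining=[/ ( ( num ) ) $]
Step 22: reduce F->id. Stack=[E - F] ptr=9 lookahead=/ remaining=[/ ( ( num ) ) $]
Step 23: reduce T->F. Stack=[E - T] ptr=9 lookahead=/ remaining=[/ ( ( num ) ) $]
Step 24: shift /. Stack=[E - T /] ptr=10 lookahead=( remaining=[( ( num ) ) $]
Step 25: shift (. Stack=[E - T / (] ptr=11 lookahead=( remaining=[( num ) ) $]
Step 26: shift (. Stack=[E - T / ( (] ptr=12 lookahead=num remaining=[num ) ) $]
Step 27: shift num. Stack=[E - T / ( ( num] ptr=13 lookahead=) remaining=[) ) $]
Step 28: reduce F->num. Stack=[E - T / ( ( F] ptr=13 lookahead=) remaining=[) ) $]
Step 29: reduce T->F. Stack=[E - T / ( ( T] ptr=13 lookahead=) remaining=[) ) $]
Step 30: reduce E->T. Stack=[E - T / ( ( E] ptr=13 lookahead=) remaining=[) ) $]
Step 31: shift ). Stack=[E - T / ( ( E )] ptr=14 lookahead=) remaining=[) $]
Step 32: reduce F->( E ). Stack=[E - T / ( F] ptr=14 lookahead=) remaining=[) $]
Step 33: reduce T->F. Stack=[E - T / ( T] ptr=14 lookahead=) remaining=[) $]
Step 34: reduce E->T. Stack=[E - T / ( E] ptr=14 lookahead=) remaining=[) $]
Step 35: shift ). Stack=[E - T / ( E )] ptr=15 lookahead=$ remaining=[$]
Step 36: reduce F->( E ). Stack=[E - T / F] ptr=15 lookahead=$ remaining=[$]
Step 37: reduce T->T / F. Stack=[E - T] ptr=15 lookahead=$ remaining=[$]
Step 38: reduce E->E - T. Stack=[E] ptr=15 lookahead=$ remaining=[$]
Step 39: accept. Stack=[E] ptr=15 lookahead=$ remaining=[$]

Answer: 23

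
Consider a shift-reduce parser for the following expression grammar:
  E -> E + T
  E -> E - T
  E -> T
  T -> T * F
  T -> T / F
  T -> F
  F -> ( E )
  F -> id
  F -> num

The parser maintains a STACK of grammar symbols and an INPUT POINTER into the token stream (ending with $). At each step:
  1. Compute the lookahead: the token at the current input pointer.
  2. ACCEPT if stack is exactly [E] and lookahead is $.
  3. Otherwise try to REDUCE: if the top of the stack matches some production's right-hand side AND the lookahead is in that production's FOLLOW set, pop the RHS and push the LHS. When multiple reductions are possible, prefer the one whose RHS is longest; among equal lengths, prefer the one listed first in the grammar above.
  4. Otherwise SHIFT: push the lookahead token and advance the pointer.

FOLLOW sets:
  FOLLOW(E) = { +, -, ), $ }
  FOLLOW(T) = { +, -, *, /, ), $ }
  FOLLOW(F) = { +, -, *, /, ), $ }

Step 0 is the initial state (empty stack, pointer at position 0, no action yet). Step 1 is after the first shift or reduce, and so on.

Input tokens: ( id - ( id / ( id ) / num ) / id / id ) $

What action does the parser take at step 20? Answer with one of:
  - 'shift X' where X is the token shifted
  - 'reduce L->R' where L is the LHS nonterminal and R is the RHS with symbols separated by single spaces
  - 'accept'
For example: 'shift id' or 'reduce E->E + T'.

Step 1: shift (. Stack=[(] ptr=1 lookahead=id remaining=[id - ( id / ( id ) / num ) / id / id ) $]
Step 2: shift id. Stack=[( id] ptr=2 lookahead=- remaining=[- ( id / ( id ) / num ) / id / id ) $]
Step 3: reduce F->id. Stack=[( F] ptr=2 lookahead=- remaining=[- ( id / ( id ) / num ) / id / id ) $]
Step 4: reduce T->F. Stack=[( T] ptr=2 lookahead=- remaining=[- ( id / ( id ) / num ) / id / id ) $]
Step 5: reduce E->T. Stack=[( E] ptr=2 lookahead=- remaining=[- ( id / ( id ) / num ) / id / id ) $]
Step 6: shift -. Stack=[( E -] ptr=3 lookahead=( remaining=[( id / ( id ) / num ) / id / id ) $]
Step 7: shift (. Stack=[( E - (] ptr=4 lookahead=id remaining=[id / ( id ) / num ) / id / id ) $]
Step 8: shift id. Stack=[( E - ( id] ptr=5 lookahead=/ remaining=[/ ( id ) / num ) / id / id ) $]
Step 9: reduce F->id. Stack=[( E - ( F] ptr=5 lookahead=/ remaining=[/ ( id ) / num ) / id / id ) $]
Step 10: reduce T->F. Stack=[( E - ( T] ptr=5 lookahead=/ remaining=[/ ( id ) / num ) / id / id ) $]
Step 11: shift /. Stack=[( E - ( T /] ptr=6 lookahead=( remaining=[( id ) / num ) / id / id ) $]
Step 12: shift (. Stack=[( E - ( T / (] ptr=7 lookahead=id remaining=[id ) / num ) / id / id ) $]
Step 13: shift id. Stack=[( E - ( T / ( id] ptr=8 lookahead=) remaining=[) / num ) / id / id ) $]
Step 14: reduce F->id. Stack=[( E - ( T / ( F] ptr=8 lookahead=) remaining=[) / num ) / id / id ) $]
Step 15: reduce T->F. Stack=[( E - ( T / ( T] ptr=8 lookahead=) remaining=[) / num ) / id / id ) $]
Step 16: reduce E->T. Stack=[( E - ( T / ( E] ptr=8 lookahead=) remaining=[) / num ) / id / id ) $]
Step 17: shift ). Stack=[( E - ( T / ( E )] ptr=9 lookahead=/ remaining=[/ num ) / id / id ) $]
Step 18: reduce F->( E ). Stack=[( E - ( T / F] ptr=9 lookahead=/ remaining=[/ num ) / id / id ) $]
Step 19: reduce T->T / F. Stack=[( E - ( T] ptr=9 lookahead=/ remaining=[/ num ) / id / id ) $]
Step 20: shift /. Stack=[( E - ( T /] ptr=10 lookahead=num remaining=[num ) / id / id ) $]

Answer: shift /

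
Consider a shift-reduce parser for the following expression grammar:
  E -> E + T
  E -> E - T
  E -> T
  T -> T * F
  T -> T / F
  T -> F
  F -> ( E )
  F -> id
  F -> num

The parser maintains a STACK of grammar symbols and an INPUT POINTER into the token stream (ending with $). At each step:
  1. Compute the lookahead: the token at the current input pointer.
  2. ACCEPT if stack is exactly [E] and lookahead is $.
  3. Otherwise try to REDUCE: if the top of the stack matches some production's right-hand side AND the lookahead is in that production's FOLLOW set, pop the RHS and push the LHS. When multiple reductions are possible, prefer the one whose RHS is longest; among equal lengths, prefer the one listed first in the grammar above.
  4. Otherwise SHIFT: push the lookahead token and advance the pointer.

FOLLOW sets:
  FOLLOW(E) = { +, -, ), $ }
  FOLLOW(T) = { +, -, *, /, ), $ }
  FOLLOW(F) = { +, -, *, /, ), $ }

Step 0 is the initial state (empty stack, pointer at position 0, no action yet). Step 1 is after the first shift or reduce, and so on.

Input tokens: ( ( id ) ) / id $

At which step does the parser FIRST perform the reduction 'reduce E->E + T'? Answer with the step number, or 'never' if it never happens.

Step 1: shift (. Stack=[(] ptr=1 lookahead=( remaining=[( id ) ) / id $]
Step 2: shift (. Stack=[( (] ptr=2 lookahead=id remaining=[id ) ) / id $]
Step 3: shift id. Stack=[( ( id] ptr=3 lookahead=) remaining=[) ) / id $]
Step 4: reduce F->id. Stack=[( ( F] ptr=3 lookahead=) remaining=[) ) / id $]
Step 5: reduce T->F. Stack=[( ( T] ptr=3 lookahead=) remaining=[) ) / id $]
Step 6: reduce E->T. Stack=[( ( E] ptr=3 lookahead=) remaining=[) ) / id $]
Step 7: shift ). Stack=[( ( E )] ptr=4 lookahead=) remaining=[) / id $]
Step 8: reduce F->( E ). Stack=[( F] ptr=4 lookahead=) remaining=[) / id $]
Step 9: reduce T->F. Stack=[( T] ptr=4 lookahead=) remaining=[) / id $]
Step 10: reduce E->T. Stack=[( E] ptr=4 lookahead=) remaining=[) / id $]
Step 11: shift ). Stack=[( E )] ptr=5 lookahead=/ remaining=[/ id $]
Step 12: reduce F->( E ). Stack=[F] ptr=5 lookahead=/ remaining=[/ id $]
Step 13: reduce T->F. Stack=[T] ptr=5 lookahead=/ remaining=[/ id $]
Step 14: shift /. Stack=[T /] ptr=6 lookahead=id remaining=[id $]
Step 15: shift id. Stack=[T / id] ptr=7 lookahead=$ remaining=[$]
Step 16: reduce F->id. Stack=[T / F] ptr=7 lookahead=$ remaining=[$]
Step 17: reduce T->T / F. Stack=[T] ptr=7 lookahead=$ remaining=[$]
Step 18: reduce E->T. Stack=[E] ptr=7 lookahead=$ remaining=[$]
Step 19: accept. Stack=[E] ptr=7 lookahead=$ remaining=[$]

Answer: never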